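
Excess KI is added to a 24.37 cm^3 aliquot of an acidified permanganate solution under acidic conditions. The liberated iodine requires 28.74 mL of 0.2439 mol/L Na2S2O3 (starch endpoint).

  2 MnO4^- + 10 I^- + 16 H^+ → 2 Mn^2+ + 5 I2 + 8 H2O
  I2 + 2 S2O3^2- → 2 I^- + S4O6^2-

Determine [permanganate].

0.05753 mol/L

n(S2O3^2-) = 0.02874 × 0.2439 = 7.010 × 10^-3 mol
n(I2) = n(S2O3^2-)/2 = 3.505 × 10^-3 mol
From the 2:5 ratio, n(MnO4^-) in the aliquot = 2/5 × 3.505 × 10^-3 = 1.402 × 10^-3 mol
[MnO4^-] = 1.402 × 10^-3 / 0.02437 = 0.05753 mol/L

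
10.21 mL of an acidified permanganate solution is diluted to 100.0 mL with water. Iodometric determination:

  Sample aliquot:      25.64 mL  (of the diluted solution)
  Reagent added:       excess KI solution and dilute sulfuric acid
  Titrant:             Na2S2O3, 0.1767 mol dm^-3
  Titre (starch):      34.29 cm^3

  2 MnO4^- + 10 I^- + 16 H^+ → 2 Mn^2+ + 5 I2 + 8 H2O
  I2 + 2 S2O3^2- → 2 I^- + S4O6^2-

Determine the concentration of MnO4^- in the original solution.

n(S2O3^2-) = 0.03429 × 0.1767 = 6.059 × 10^-3 mol
n(I2) = n(S2O3^2-)/2 = 3.030 × 10^-3 mol
From the 2:5 ratio, n(MnO4^-) in the aliquot = 2/5 × 3.030 × 10^-3 = 1.212 × 10^-3 mol
[MnO4^-]_dilute = 1.212 × 10^-3 / 0.02564 = 0.04726 mol/L
[MnO4^-]_original = 0.04726 × 100.0/10.21 = 0.4629 mol/L

0.4629 mol/L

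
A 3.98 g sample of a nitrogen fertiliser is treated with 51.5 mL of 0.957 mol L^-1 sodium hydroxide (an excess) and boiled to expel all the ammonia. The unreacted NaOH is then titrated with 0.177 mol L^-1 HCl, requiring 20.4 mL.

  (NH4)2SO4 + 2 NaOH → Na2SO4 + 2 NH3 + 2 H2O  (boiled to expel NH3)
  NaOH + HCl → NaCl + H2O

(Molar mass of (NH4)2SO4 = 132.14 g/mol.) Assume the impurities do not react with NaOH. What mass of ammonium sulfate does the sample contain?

n(NaOH) added = 0.0515 × 0.957 = 0.0493 mol
n(HCl) used in back-titration = 0.0204 × 0.177 = 3.61 × 10^-3 mol
n(NaOH) left over = 3.61 × 10^-3 mol (1:1 ratio)
n(NaOH) consumed by analyte = 0.0493 − 3.61 × 10^-3 = 0.0457 mol
From the 1:2 ratio, n((NH4)2SO4) = 1/2 × 0.0457 = 0.0228 mol
mass of (NH4)2SO4 = 0.0228 × 132.14 = 3.02 g

3.02 g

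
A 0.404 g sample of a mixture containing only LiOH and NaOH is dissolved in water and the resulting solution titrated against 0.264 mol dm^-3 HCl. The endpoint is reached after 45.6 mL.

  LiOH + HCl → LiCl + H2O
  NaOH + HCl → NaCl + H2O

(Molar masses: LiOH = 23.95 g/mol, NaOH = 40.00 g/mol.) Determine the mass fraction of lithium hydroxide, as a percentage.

28.6 %

n(HCl) = 0.0456 × 0.264 = 0.0120 mol
Let x = n(LiOH), y = n(NaOH).
Titrant: 1x + 1y = 0.0120;  mass: 23.95x + 40.00y = 0.404
Solving, x = 4.83 × 10^-3 mol, y = 7.21 × 10^-3 mol
mass of LiOH = 4.83 × 10^-3 × 23.95 = 0.116 g
% LiOH = 0.116 / 0.404 × 100 = 28.6 %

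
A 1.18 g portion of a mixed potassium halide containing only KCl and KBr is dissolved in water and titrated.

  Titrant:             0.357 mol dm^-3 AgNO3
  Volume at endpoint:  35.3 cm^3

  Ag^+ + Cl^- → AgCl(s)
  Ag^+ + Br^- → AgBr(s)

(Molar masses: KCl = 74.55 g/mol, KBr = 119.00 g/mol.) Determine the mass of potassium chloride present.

0.536 g

n(AgNO3) = 0.0353 × 0.357 = 0.0126 mol
Let x = n(KCl), y = n(KBr).
Titrant: 1x + 1y = 0.0126;  mass: 74.55x + 119.00y = 1.18
Solving, x = 7.19 × 10^-3 mol, y = 5.41 × 10^-3 mol
mass of KCl = 7.19 × 10^-3 × 74.55 = 0.536 g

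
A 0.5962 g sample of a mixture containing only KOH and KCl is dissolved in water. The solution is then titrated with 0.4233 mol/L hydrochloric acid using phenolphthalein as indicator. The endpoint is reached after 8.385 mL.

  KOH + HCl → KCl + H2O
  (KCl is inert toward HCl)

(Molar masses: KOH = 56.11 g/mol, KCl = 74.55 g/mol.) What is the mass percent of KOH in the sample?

n(HCl) = 0.008385 × 0.4233 = 3.549 × 10^-3 mol
Let x = n(KOH), y = n(KCl).
Titrant: 1x = 3.549 × 10^-3;  mass: 56.11x + 74.55y = 0.5962
Solving, x = 3.549 × 10^-3 mol, y = 5.326 × 10^-3 mol
mass of KOH = 3.549 × 10^-3 × 56.11 = 0.1992 g
% KOH = 0.1992 / 0.5962 × 100 = 33.40 %

33.40 %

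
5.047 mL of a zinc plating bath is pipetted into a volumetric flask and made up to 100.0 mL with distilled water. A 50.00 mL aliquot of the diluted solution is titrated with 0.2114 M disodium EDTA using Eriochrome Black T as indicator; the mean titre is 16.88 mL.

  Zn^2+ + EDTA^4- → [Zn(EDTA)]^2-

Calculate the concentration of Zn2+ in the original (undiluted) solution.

1.414 M

n(EDTA) = 0.01688 × 0.2114 = 3.568 × 10^-3 mol
n(Zn2+) in the aliquot = 3.568 × 10^-3 mol (1:1 ratio)
[Zn2+]_dilute = 3.568 × 10^-3 / 0.05000 = 0.07137 mol/L
Dilution factor = 100.0 / 5.047 = 19.81
[Zn2+]_stock = 0.07137 × 19.81 = 1.414 mol/L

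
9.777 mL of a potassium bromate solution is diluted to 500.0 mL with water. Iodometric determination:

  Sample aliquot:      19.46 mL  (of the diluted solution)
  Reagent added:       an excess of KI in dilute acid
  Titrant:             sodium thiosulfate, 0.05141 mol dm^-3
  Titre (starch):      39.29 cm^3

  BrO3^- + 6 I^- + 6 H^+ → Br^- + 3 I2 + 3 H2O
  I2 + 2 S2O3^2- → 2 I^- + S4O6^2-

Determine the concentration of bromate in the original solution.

n(S2O3^2-) = 0.03929 × 0.05141 = 2.020 × 10^-3 mol
n(I2) = n(S2O3^2-)/2 = 1.010 × 10^-3 mol
From the 1:3 ratio, n(BrO3^-) in the aliquot = 1/3 × 1.010 × 10^-3 = 3.366 × 10^-4 mol
[BrO3^-]_dilute = 3.366 × 10^-4 / 0.01946 = 0.01730 mol/L
[BrO3^-]_original = 0.01730 × 500.0/9.777 = 0.8847 mol/L

0.8847 mol/L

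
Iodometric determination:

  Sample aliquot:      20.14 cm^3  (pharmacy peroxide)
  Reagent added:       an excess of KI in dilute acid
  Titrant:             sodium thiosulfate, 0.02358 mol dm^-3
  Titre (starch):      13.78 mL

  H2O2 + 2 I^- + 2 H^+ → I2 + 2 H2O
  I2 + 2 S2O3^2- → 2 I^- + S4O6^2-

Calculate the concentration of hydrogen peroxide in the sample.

n(S2O3^2-) = 0.01378 × 0.02358 = 3.249 × 10^-4 mol
n(I2) = n(S2O3^2-)/2 = 1.625 × 10^-4 mol
n(H2O2) in the aliquot = 1.625 × 10^-4 mol (1:1 ratio)
[H2O2] = 1.625 × 10^-4 / 0.02014 = 0.008067 mol/L

0.008067 mol/L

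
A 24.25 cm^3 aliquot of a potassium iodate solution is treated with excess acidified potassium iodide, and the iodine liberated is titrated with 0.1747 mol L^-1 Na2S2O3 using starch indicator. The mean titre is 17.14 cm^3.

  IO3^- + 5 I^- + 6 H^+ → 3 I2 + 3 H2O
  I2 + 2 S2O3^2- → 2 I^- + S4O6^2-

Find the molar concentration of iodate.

0.02058 mol/L

n(S2O3^2-) = 0.01714 × 0.1747 = 2.994 × 10^-3 mol
n(I2) = n(S2O3^2-)/2 = 1.497 × 10^-3 mol
From the 1:3 ratio, n(IO3^-) in the aliquot = 1/3 × 1.497 × 10^-3 = 4.991 × 10^-4 mol
[IO3^-] = 4.991 × 10^-4 / 0.02425 = 0.02058 mol/L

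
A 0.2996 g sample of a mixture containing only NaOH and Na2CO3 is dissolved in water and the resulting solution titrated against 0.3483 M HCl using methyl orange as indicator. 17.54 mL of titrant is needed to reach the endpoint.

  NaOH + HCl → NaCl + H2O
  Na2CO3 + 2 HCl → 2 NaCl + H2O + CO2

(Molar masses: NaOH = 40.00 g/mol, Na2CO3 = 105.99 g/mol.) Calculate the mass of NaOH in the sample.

0.07436 g

n(HCl) = 0.01754 × 0.3483 = 6.109 × 10^-3 mol
Let x = n(NaOH), y = n(Na2CO3).
Titrant: 1x + 2y = 6.109 × 10^-3;  mass: 40.00x + 105.99y = 0.2996
Solving, x = 1.859 × 10^-3 mol, y = 2.125 × 10^-3 mol
mass of NaOH = 1.859 × 10^-3 × 40.00 = 0.07436 g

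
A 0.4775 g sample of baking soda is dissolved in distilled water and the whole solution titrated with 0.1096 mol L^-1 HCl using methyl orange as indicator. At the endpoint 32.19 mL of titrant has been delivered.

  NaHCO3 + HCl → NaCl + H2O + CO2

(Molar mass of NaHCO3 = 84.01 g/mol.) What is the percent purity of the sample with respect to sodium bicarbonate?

n(HCl) = 0.03219 L × 0.1096 mol/L = 3.528 × 10^-3 mol
n(NaHCO3) = 3.528 × 10^-3 mol (1:1 ratio)
mass of NaHCO3 = 3.528 × 10^-3 × 84.01 g/mol = 0.2964 g
% NaHCO3 = 0.2964 / 0.4775 × 100 = 62.07 %

62.07 %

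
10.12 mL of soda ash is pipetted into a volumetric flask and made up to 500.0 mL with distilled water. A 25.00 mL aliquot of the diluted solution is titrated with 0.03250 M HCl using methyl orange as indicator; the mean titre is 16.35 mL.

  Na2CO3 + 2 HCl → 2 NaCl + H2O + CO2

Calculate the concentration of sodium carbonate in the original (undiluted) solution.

0.5251 M

n(HCl) = 0.01635 × 0.03250 = 5.314 × 10^-4 mol
From the 1:2 ratio, n(Na2CO3) in the aliquot = 1/2 × 5.314 × 10^-4 = 2.657 × 10^-4 mol
[Na2CO3]_dilute = 2.657 × 10^-4 / 0.02500 = 0.01063 mol/L
Dilution factor = 500.0 / 10.12 = 49.41
[Na2CO3]_stock = 0.01063 × 49.41 = 0.5251 mol/L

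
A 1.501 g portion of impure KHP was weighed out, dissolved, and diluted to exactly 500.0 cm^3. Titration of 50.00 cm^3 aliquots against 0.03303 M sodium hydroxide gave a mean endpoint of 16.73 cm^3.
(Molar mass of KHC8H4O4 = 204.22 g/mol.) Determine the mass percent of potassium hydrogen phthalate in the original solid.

KHC8H4O4 + NaOH → KNaC8H4O4 + H2O
n(NaOH) per titration = 0.01673 × 0.03303 = 5.526 × 10^-4 mol
n(KHC8H4O4) in each aliquot = 5.526 × 10^-4 mol (1:1 ratio)
n(KHC8H4O4) in the whole flask = 5.526 × 10^-4 × 500.0/50.00 = 5.526 × 10^-3 mol
mass of KHC8H4O4 = 5.526 × 10^-3 × 204.22 = 1.129 g
% KHC8H4O4 = 1.129 / 1.501 × 100 = 75.18 %

75.18 %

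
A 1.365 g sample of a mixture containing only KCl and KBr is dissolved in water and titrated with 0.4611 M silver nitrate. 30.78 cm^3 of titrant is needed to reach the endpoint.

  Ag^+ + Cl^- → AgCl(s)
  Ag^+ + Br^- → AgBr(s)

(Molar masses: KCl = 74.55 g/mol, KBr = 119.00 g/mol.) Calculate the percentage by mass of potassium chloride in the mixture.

39.80 %

n(AgNO3) = 0.03078 × 0.4611 = 0.01419 mol
Let x = n(KCl), y = n(KBr).
Titrant: 1x + 1y = 0.01419;  mass: 74.55x + 119.00y = 1.365
Solving, x = 7.287 × 10^-3 mol, y = 6.905 × 10^-3 mol
mass of KCl = 7.287 × 10^-3 × 74.55 = 0.5433 g
% KCl = 0.5433 / 1.365 × 100 = 39.80 %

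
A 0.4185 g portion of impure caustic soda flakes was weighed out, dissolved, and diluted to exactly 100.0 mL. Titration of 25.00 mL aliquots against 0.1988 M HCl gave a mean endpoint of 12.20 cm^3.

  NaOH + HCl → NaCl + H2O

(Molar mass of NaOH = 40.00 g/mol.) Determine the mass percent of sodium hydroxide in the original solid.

n(HCl) per titration = 0.01220 × 0.1988 = 2.425 × 10^-3 mol
n(NaOH) in each aliquot = 2.425 × 10^-3 mol (1:1 ratio)
n(NaOH) in the whole flask = 2.425 × 10^-3 × 100.0/25.00 = 9.701 × 10^-3 mol
mass of NaOH = 9.701 × 10^-3 × 40.00 = 0.3881 g
% NaOH = 0.3881 / 0.4185 × 100 = 92.73 %

92.73 %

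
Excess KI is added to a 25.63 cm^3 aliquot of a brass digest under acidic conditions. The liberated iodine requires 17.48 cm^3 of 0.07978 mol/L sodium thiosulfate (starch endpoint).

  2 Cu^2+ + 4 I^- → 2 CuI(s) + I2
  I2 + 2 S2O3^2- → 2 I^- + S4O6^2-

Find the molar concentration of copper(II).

n(S2O3^2-) = 0.01748 × 0.07978 = 1.395 × 10^-3 mol
n(I2) = n(S2O3^2-)/2 = 6.973 × 10^-4 mol
From the 2:1 ratio, n(Cu2+) in the aliquot = 2/1 × 6.973 × 10^-4 = 1.395 × 10^-3 mol
[Cu2+] = 1.395 × 10^-3 / 0.02563 = 0.05441 mol/L

0.05441 mol/L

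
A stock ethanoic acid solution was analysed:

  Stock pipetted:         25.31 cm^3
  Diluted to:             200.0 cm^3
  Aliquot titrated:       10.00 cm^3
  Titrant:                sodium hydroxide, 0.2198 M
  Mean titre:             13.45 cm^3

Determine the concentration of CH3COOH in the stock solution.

CH3COOH + NaOH → CH3COONa + H2O
n(NaOH) = 0.01345 × 0.2198 = 2.956 × 10^-3 mol
n(CH3COOH) in the aliquot = 2.956 × 10^-3 mol (1:1 ratio)
[CH3COOH]_dilute = 2.956 × 10^-3 / 0.01000 = 0.2956 mol/L
Dilution factor = 200.0 / 25.31 = 7.902
[CH3COOH]_stock = 0.2956 × 7.902 = 2.336 mol/L

2.336 M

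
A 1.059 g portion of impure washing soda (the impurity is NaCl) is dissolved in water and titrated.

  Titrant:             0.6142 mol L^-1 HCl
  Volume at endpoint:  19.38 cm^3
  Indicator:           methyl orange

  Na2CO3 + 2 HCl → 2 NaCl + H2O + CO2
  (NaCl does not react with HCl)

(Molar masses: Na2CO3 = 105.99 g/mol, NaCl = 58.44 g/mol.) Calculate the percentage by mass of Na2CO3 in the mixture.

59.57 %

n(HCl) = 0.01938 × 0.6142 = 0.01190 mol
Let x = n(Na2CO3), y = n(NaCl).
Titrant: 2x = 0.01190;  mass: 105.99x + 58.44y = 1.059
Solving, x = 5.952 × 10^-3 mol, y = 7.327 × 10^-3 mol
mass of Na2CO3 = 5.952 × 10^-3 × 105.99 = 0.6308 g
% Na2CO3 = 0.6308 / 1.059 × 100 = 59.57 %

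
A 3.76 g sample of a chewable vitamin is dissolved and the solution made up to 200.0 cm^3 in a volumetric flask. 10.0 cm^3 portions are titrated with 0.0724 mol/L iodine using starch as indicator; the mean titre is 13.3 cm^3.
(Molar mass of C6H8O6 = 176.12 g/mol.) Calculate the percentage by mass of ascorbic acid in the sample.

90.2 %

C6H8O6 + I2 → C6H6O6 + 2 HI
n(I2) per titration = 0.0133 × 0.0724 = 9.63 × 10^-4 mol
n(C6H8O6) in each aliquot = 9.63 × 10^-4 mol (1:1 ratio)
n(C6H8O6) in the whole flask = 9.63 × 10^-4 × 200.0/10.0 = 0.0193 mol
mass of C6H8O6 = 0.0193 × 176.12 = 3.39 g
% C6H8O6 = 3.39 / 3.76 × 100 = 90.2 %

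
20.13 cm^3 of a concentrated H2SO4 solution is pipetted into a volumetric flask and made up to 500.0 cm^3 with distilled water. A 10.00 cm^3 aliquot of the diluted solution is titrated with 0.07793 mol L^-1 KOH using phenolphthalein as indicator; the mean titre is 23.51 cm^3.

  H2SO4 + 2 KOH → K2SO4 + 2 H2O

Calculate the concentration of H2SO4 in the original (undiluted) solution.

2.275 mol/L

n(KOH) = 0.02351 × 0.07793 = 1.832 × 10^-3 mol
From the 1:2 ratio, n(H2SO4) in the aliquot = 1/2 × 1.832 × 10^-3 = 9.161 × 10^-4 mol
[H2SO4]_dilute = 9.161 × 10^-4 / 0.01000 = 0.09161 mol/L
Dilution factor = 500.0 / 20.13 = 24.84
[H2SO4]_stock = 0.09161 × 24.84 = 2.275 mol/L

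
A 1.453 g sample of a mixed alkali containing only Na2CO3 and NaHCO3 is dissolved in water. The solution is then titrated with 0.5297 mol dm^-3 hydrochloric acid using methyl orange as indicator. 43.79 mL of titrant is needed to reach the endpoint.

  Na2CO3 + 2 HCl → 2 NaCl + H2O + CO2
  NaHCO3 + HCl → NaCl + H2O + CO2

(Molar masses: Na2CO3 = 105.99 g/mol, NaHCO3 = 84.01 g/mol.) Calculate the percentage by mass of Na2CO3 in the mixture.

n(HCl) = 0.04379 × 0.5297 = 0.02320 mol
Let x = n(Na2CO3), y = n(NaHCO3).
Titrant: 2x + 1y = 0.02320;  mass: 105.99x + 84.01y = 1.453
Solving, x = 7.991 × 10^-3 mol, y = 7.214 × 10^-3 mol
mass of Na2CO3 = 7.991 × 10^-3 × 105.99 = 0.8469 g
% Na2CO3 = 0.8469 / 1.453 × 100 = 58.29 %

58.29 %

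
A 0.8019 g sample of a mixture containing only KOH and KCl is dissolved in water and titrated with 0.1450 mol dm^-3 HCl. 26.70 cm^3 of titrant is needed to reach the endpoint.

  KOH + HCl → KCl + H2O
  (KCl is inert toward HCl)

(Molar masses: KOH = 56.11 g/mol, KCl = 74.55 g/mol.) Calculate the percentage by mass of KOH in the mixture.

n(HCl) = 0.02670 × 0.1450 = 3.871 × 10^-3 mol
Let x = n(KOH), y = n(KCl).
Titrant: 1x = 3.871 × 10^-3;  mass: 56.11x + 74.55y = 0.8019
Solving, x = 3.871 × 10^-3 mol, y = 7.843 × 10^-3 mol
mass of KOH = 3.871 × 10^-3 × 56.11 = 0.2172 g
% KOH = 0.2172 / 0.8019 × 100 = 27.09 %

27.09 %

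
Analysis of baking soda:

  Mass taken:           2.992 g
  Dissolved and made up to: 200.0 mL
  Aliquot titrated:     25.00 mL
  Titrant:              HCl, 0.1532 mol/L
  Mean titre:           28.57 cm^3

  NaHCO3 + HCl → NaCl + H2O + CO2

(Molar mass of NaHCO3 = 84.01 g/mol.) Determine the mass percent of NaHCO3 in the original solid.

n(HCl) per titration = 0.02857 × 0.1532 = 4.377 × 10^-3 mol
n(NaHCO3) in each aliquot = 4.377 × 10^-3 mol (1:1 ratio)
n(NaHCO3) in the whole flask = 4.377 × 10^-3 × 200.0/25.00 = 0.03502 mol
mass of NaHCO3 = 0.03502 × 84.01 = 2.942 g
% NaHCO3 = 2.942 / 2.992 × 100 = 98.32 %

98.32 %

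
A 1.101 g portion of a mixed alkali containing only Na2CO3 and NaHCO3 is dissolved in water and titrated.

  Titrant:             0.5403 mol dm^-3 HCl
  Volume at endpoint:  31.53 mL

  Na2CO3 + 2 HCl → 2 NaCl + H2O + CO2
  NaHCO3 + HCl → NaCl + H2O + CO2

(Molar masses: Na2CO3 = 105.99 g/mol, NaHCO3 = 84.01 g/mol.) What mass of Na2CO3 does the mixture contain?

n(HCl) = 0.03153 × 0.5403 = 0.01704 mol
Let x = n(Na2CO3), y = n(NaHCO3).
Titrant: 2x + 1y = 0.01704;  mass: 105.99x + 84.01y = 1.101
Solving, x = 5.323 × 10^-3 mol, y = 6.390 × 10^-3 mol
mass of Na2CO3 = 5.323 × 10^-3 × 105.99 = 0.5642 g

0.5642 g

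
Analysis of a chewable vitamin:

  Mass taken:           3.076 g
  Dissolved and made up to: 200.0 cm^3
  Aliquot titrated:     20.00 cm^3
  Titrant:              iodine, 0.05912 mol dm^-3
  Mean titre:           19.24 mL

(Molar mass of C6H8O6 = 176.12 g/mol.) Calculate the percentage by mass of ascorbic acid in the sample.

C6H8O6 + I2 → C6H6O6 + 2 HI
n(I2) per titration = 0.01924 × 0.05912 = 1.137 × 10^-3 mol
n(C6H8O6) in each aliquot = 1.137 × 10^-3 mol (1:1 ratio)
n(C6H8O6) in the whole flask = 1.137 × 10^-3 × 200.0/20.00 = 0.01137 mol
mass of C6H8O6 = 0.01137 × 176.12 = 2.003 g
% C6H8O6 = 2.003 / 3.076 × 100 = 65.13 %

65.13 %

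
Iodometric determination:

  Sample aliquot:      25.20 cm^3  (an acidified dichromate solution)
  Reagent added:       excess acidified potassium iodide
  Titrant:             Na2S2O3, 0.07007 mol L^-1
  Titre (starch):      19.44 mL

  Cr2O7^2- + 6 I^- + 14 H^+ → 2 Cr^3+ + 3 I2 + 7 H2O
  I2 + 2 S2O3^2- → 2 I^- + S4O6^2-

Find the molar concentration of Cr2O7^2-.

0.009009 mol/L

n(S2O3^2-) = 0.01944 × 0.07007 = 1.362 × 10^-3 mol
n(I2) = n(S2O3^2-)/2 = 6.811 × 10^-4 mol
From the 1:3 ratio, n(Cr2O7^2-) in the aliquot = 1/3 × 6.811 × 10^-4 = 2.270 × 10^-4 mol
[Cr2O7^2-] = 2.270 × 10^-4 / 0.02520 = 0.009009 mol/L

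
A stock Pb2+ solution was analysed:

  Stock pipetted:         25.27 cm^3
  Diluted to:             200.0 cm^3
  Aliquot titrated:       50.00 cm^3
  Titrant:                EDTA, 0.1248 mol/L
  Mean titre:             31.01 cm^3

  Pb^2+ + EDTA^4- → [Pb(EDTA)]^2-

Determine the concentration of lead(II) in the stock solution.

0.6126 mol/L

n(EDTA) = 0.03101 × 0.1248 = 3.870 × 10^-3 mol
n(Pb2+) in the aliquot = 3.870 × 10^-3 mol (1:1 ratio)
[Pb2+]_dilute = 3.870 × 10^-3 / 0.05000 = 0.07740 mol/L
Dilution factor = 200.0 / 25.27 = 7.915
[Pb2+]_stock = 0.07740 × 7.915 = 0.6126 mol/L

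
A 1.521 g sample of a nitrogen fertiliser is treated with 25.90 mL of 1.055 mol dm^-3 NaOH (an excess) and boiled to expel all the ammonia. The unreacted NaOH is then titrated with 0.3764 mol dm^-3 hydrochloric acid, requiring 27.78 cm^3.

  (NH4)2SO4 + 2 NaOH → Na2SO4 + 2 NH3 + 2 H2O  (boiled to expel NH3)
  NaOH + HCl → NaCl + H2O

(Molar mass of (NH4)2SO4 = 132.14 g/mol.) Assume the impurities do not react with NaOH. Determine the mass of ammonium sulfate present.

n(NaOH) added = 0.02590 × 1.055 = 0.02732 mol
n(HCl) used in back-titration = 0.02778 × 0.3764 = 0.01046 mol
n(NaOH) left over = 0.01046 mol (1:1 ratio)
n(NaOH) consumed by analyte = 0.02732 − 0.01046 = 0.01687 mol
From the 1:2 ratio, n((NH4)2SO4) = 1/2 × 0.01687 = 8.434 × 10^-3 mol
mass of (NH4)2SO4 = 8.434 × 10^-3 × 132.14 = 1.114 g

1.114 g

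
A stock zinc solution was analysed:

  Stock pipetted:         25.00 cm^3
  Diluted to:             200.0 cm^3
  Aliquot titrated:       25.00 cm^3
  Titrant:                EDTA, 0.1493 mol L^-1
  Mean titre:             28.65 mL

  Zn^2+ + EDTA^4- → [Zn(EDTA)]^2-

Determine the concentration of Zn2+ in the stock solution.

n(EDTA) = 0.02865 × 0.1493 = 4.277 × 10^-3 mol
n(Zn2+) in the aliquot = 4.277 × 10^-3 mol (1:1 ratio)
[Zn2+]_dilute = 4.277 × 10^-3 / 0.02500 = 0.1711 mol/L
Dilution factor = 200.0 / 25.00 = 8.000
[Zn2+]_stock = 0.1711 × 8.000 = 1.369 mol/L

1.369 mol/L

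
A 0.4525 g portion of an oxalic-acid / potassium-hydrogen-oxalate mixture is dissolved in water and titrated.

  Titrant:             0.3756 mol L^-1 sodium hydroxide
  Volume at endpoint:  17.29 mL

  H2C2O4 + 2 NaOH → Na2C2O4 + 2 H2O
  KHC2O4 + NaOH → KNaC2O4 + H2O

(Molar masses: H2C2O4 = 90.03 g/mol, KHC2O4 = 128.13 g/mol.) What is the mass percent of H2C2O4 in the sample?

45.43 %

n(NaOH) = 0.01729 × 0.3756 = 6.494 × 10^-3 mol
Let x = n(H2C2O4), y = n(KHC2O4).
Titrant: 2x + 1y = 6.494 × 10^-3;  mass: 90.03x + 128.13y = 0.4525
Solving, x = 2.284 × 10^-3 mol, y = 1.927 × 10^-3 mol
mass of H2C2O4 = 2.284 × 10^-3 × 90.03 = 0.2056 g
% H2C2O4 = 0.2056 / 0.4525 × 100 = 45.43 %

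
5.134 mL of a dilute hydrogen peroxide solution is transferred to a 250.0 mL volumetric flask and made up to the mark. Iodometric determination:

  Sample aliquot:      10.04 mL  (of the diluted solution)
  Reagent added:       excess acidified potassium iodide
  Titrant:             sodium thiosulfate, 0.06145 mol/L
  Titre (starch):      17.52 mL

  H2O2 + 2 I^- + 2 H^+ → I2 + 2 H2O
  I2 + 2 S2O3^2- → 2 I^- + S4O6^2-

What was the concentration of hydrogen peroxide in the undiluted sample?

n(S2O3^2-) = 0.01752 × 0.06145 = 1.077 × 10^-3 mol
n(I2) = n(S2O3^2-)/2 = 5.383 × 10^-4 mol
n(H2O2) in the aliquot = 5.383 × 10^-4 mol (1:1 ratio)
[H2O2]_dilute = 5.383 × 10^-4 / 0.01004 = 0.05362 mol/L
[H2O2]_original = 0.05362 × 250.0/5.134 = 2.611 mol/L

2.611 mol/L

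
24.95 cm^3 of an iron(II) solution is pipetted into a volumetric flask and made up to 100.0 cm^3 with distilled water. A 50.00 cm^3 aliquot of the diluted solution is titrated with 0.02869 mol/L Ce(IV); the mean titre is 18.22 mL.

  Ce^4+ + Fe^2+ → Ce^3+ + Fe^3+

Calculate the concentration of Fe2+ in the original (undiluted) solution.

0.04190 mol/L

n(Ce4+) = 0.01822 × 0.02869 = 5.227 × 10^-4 mol
n(Fe2+) in the aliquot = 5.227 × 10^-4 mol (1:1 ratio)
[Fe2+]_dilute = 5.227 × 10^-4 / 0.05000 = 0.01045 mol/L
Dilution factor = 100.0 / 24.95 = 4.008
[Fe2+]_stock = 0.01045 × 4.008 = 0.04190 mol/L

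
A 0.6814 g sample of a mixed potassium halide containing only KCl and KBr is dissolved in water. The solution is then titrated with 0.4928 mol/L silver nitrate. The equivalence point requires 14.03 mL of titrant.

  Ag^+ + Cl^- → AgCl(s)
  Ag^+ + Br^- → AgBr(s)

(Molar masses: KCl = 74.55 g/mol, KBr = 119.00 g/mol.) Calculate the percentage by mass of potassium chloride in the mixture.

34.79 %

n(AgNO3) = 0.01403 × 0.4928 = 6.914 × 10^-3 mol
Let x = n(KCl), y = n(KBr).
Titrant: 1x + 1y = 6.914 × 10^-3;  mass: 74.55x + 119.00y = 0.6814
Solving, x = 3.180 × 10^-3 mol, y = 3.734 × 10^-3 mol
mass of KCl = 3.180 × 10^-3 × 74.55 = 0.2371 g
% KCl = 0.2371 / 0.6814 × 100 = 34.79 %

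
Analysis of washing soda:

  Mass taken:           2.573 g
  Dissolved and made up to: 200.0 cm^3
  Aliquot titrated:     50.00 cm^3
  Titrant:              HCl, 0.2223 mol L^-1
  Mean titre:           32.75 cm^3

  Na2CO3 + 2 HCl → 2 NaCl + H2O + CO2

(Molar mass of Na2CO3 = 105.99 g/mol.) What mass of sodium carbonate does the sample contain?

n(HCl) per titration = 0.03275 × 0.2223 = 7.280 × 10^-3 mol
From the 1:2 ratio, n(Na2CO3) in each aliquot = 1/2 × 7.280 × 10^-3 = 3.640 × 10^-3 mol
n(Na2CO3) in the whole flask = 3.640 × 10^-3 × 200.0/50.00 = 0.01456 mol
mass of Na2CO3 = 0.01456 × 105.99 = 1.543 g

1.543 g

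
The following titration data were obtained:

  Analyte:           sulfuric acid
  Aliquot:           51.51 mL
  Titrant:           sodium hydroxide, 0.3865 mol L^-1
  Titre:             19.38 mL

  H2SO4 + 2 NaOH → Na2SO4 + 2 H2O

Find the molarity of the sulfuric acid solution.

0.07271 mol/L

n(NaOH) = 0.01938 L × 0.3865 mol/L = 7.490 × 10^-3 mol
From the 1:2 mole ratio, n(H2SO4) = 1/2 × 7.490 × 10^-3 = 3.745 × 10^-3 mol
[H2SO4] = 3.745 × 10^-3 mol / 0.05151 L = 0.07271 mol/L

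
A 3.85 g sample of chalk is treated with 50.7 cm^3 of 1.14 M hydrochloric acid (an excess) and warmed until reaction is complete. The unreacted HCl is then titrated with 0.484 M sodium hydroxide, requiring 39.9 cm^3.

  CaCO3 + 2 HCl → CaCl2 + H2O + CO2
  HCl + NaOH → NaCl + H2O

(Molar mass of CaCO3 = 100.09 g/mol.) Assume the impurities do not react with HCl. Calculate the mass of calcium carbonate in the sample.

1.93 g

n(HCl) added = 0.0507 × 1.14 = 0.0578 mol
n(NaOH) used in back-titration = 0.0399 × 0.484 = 0.0193 mol
n(HCl) left over = 0.0193 mol (1:1 ratio)
n(HCl) consumed by analyte = 0.0578 − 0.0193 = 0.0385 mol
From the 1:2 ratio, n(CaCO3) = 1/2 × 0.0385 = 0.0192 mol
mass of CaCO3 = 0.0192 × 100.09 = 1.93 g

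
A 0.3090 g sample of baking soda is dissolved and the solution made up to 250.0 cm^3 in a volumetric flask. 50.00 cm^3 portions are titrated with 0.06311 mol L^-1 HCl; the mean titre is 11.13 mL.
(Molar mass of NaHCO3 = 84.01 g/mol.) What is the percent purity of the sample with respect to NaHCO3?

95.49 %

NaHCO3 + HCl → NaCl + H2O + CO2
n(HCl) per titration = 0.01113 × 0.06311 = 7.024 × 10^-4 mol
n(NaHCO3) in each aliquot = 7.024 × 10^-4 mol (1:1 ratio)
n(NaHCO3) in the whole flask = 7.024 × 10^-4 × 250.0/50.00 = 3.512 × 10^-3 mol
mass of NaHCO3 = 3.512 × 10^-3 × 84.01 = 0.2950 g
% NaHCO3 = 0.2950 / 0.3090 × 100 = 95.49 %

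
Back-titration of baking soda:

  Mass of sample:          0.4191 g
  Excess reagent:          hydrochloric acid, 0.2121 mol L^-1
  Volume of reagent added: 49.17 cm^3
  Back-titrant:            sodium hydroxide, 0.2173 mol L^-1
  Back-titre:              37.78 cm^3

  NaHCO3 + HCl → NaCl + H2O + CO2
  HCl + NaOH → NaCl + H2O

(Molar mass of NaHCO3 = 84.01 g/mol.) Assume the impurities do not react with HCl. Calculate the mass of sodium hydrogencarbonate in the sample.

n(HCl) added = 0.04917 × 0.2121 = 0.01043 mol
n(NaOH) used in back-titration = 0.03778 × 0.2173 = 8.210 × 10^-3 mol
n(HCl) left over = 8.210 × 10^-3 mol (1:1 ratio)
n(HCl) consumed by analyte = 0.01043 − 8.210 × 10^-3 = 2.219 × 10^-3 mol
n(NaHCO3) = 2.219 × 10^-3 mol (1:1 ratio)
mass of NaHCO3 = 2.219 × 10^-3 × 84.01 = 0.1864 g

0.1864 g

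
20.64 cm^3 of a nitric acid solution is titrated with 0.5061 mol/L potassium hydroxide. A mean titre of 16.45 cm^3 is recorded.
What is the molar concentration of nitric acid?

HNO3 + KOH → KNO3 + H2O
n(KOH) = 0.01645 L × 0.5061 mol/L = 8.325 × 10^-3 mol
n(HNO3) = 8.325 × 10^-3 mol (1:1 mole ratio)
[HNO3] = 8.325 × 10^-3 mol / 0.02064 L = 0.4034 mol/L

0.4034 mol/L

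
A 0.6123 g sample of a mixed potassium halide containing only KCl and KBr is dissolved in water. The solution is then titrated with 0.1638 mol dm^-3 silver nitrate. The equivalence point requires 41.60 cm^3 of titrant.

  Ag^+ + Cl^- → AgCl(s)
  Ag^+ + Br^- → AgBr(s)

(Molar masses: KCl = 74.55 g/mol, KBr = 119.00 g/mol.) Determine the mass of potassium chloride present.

n(AgNO3) = 0.04160 × 0.1638 = 6.814 × 10^-3 mol
Let x = n(KCl), y = n(KBr).
Titrant: 1x + 1y = 6.814 × 10^-3;  mass: 74.55x + 119.00y = 0.6123
Solving, x = 4.467 × 10^-3 mol, y = 2.347 × 10^-3 mol
mass of KCl = 4.467 × 10^-3 × 74.55 = 0.3330 g

0.3330 g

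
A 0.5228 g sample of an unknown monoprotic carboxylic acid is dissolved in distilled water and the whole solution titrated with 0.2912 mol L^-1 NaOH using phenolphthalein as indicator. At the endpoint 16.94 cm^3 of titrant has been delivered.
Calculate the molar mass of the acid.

n(NaOH) = 0.01694 L × 0.2912 mol/L = 4.933 × 10^-3 mol
n(HA) = 4.933 × 10^-3 mol (1:1 ratio)
M = m / n = 0.5228 g / 4.933 × 10^-3 mol = 106.0 g/mol

106.0 g/mol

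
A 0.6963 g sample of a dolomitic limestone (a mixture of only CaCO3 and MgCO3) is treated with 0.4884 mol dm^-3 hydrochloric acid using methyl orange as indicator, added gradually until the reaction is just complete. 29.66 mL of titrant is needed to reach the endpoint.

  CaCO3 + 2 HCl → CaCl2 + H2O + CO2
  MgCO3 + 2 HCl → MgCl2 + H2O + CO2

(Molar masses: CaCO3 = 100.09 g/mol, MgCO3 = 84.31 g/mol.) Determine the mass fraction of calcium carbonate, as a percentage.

78.02 %

n(HCl) = 0.02966 × 0.4884 = 0.01449 mol
Let x = n(CaCO3), y = n(MgCO3).
Titrant: 2x + 2y = 0.01449;  mass: 100.09x + 84.31y = 0.6963
Solving, x = 5.427 × 10^-3 mol, y = 1.816 × 10^-3 mol
mass of CaCO3 = 5.427 × 10^-3 × 100.09 = 0.5432 g
% CaCO3 = 0.5432 / 0.6963 × 100 = 78.02 %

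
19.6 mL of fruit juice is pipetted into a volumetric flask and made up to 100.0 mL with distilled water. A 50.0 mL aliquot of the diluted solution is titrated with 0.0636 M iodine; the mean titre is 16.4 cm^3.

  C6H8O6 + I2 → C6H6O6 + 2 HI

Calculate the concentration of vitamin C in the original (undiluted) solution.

0.106 M

n(I2) = 0.0164 × 0.0636 = 1.04 × 10^-3 mol
n(C6H8O6) in the aliquot = 1.04 × 10^-3 mol (1:1 ratio)
[C6H8O6]_dilute = 1.04 × 10^-3 / 0.0500 = 0.0209 mol/L
Dilution factor = 100.0 / 19.6 = 5.102
[C6H8O6]_stock = 0.0209 × 5.102 = 0.106 mol/L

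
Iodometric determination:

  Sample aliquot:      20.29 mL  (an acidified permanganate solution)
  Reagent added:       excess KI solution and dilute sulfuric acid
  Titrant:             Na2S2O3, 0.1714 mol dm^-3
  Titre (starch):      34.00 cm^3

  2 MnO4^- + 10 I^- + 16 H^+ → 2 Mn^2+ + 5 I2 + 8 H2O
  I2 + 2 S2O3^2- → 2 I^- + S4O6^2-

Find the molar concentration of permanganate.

0.05744 mol/L

n(S2O3^2-) = 0.03400 × 0.1714 = 5.828 × 10^-3 mol
n(I2) = n(S2O3^2-)/2 = 2.914 × 10^-3 mol
From the 2:5 ratio, n(MnO4^-) in the aliquot = 2/5 × 2.914 × 10^-3 = 1.166 × 10^-3 mol
[MnO4^-] = 1.166 × 10^-3 / 0.02029 = 0.05744 mol/L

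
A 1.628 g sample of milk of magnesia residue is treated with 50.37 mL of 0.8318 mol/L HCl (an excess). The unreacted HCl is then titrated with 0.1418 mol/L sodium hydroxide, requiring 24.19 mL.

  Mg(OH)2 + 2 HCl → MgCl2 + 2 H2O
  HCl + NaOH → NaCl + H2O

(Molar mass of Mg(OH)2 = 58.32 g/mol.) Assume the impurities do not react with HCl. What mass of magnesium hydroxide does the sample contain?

n(HCl) added = 0.05037 × 0.8318 = 0.04190 mol
n(NaOH) used in back-titration = 0.02419 × 0.1418 = 3.430 × 10^-3 mol
n(HCl) left over = 3.430 × 10^-3 mol (1:1 ratio)
n(HCl) consumed by analyte = 0.04190 − 3.430 × 10^-3 = 0.03847 mol
From the 1:2 ratio, n(Mg(OH)2) = 1/2 × 0.03847 = 0.01923 mol
mass of Mg(OH)2 = 0.01923 × 58.32 = 1.122 g

1.122 g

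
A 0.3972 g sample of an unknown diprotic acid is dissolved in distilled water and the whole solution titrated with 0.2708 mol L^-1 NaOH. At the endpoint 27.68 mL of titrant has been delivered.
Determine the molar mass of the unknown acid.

n(NaOH) = 0.02768 L × 0.2708 mol/L = 7.496 × 10^-3 mol
From the 1:2 ratio, n(H2A) = 1/2 × 7.496 × 10^-3 = 3.748 × 10^-3 mol
M = m / n = 0.3972 g / 3.748 × 10^-3 mol = 106.0 g/mol

106.0 g/mol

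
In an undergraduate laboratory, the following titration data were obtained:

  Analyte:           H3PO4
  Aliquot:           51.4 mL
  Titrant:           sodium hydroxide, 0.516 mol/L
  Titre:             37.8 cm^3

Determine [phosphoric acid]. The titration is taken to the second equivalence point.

0.190 mol/L

H3PO4 + 2 NaOH → Na2HPO4 + 2 H2O
n(NaOH) = 0.0378 L × 0.516 mol/L = 0.0195 mol
From the 1:2 mole ratio, n(H3PO4) = 1/2 × 0.0195 = 9.75 × 10^-3 mol
[H3PO4] = 9.75 × 10^-3 mol / 0.0514 L = 0.190 mol/L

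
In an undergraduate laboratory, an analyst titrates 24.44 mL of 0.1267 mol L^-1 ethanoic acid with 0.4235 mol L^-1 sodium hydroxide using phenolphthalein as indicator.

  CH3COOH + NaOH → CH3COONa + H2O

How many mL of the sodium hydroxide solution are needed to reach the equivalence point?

7.312 mL

n(CH3COOH) = 0.02444 L × 0.1267 mol/L = 3.097 × 10^-3 mol
n(NaOH) = 3.097 × 10^-3 mol (1:1 stoichiometry)
V(NaOH) = 3.097 × 10^-3 mol / 0.4235 mol/L = 0.007312 L = 7.312 mL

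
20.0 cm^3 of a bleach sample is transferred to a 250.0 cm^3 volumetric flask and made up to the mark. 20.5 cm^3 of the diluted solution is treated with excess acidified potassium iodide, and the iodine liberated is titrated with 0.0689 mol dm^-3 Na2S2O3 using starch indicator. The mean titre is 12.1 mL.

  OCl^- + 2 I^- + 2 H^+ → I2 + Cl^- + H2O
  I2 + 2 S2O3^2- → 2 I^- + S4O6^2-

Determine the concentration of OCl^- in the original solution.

n(S2O3^2-) = 0.0121 × 0.0689 = 8.34 × 10^-4 mol
n(I2) = n(S2O3^2-)/2 = 4.17 × 10^-4 mol
n(OCl^-) in the aliquot = 4.17 × 10^-4 mol (1:1 ratio)
[OCl^-]_dilute = 4.17 × 10^-4 / 0.0205 = 0.0203 mol/L
[OCl^-]_original = 0.0203 × 250.0/20.0 = 0.254 mol/L

0.254 mol/L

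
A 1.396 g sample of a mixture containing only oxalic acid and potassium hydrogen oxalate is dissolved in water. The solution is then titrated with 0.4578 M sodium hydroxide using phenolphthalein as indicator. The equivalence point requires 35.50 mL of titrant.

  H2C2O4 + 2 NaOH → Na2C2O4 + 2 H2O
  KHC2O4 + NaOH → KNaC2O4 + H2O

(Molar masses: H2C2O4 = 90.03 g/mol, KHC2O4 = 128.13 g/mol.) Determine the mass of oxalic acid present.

n(NaOH) = 0.03550 × 0.4578 = 0.01625 mol
Let x = n(H2C2O4), y = n(KHC2O4).
Titrant: 2x + 1y = 0.01625;  mass: 90.03x + 128.13y = 1.396
Solving, x = 4.129 × 10^-3 mol, y = 7.994 × 10^-3 mol
mass of H2C2O4 = 4.129 × 10^-3 × 90.03 = 0.3717 g

0.3717 g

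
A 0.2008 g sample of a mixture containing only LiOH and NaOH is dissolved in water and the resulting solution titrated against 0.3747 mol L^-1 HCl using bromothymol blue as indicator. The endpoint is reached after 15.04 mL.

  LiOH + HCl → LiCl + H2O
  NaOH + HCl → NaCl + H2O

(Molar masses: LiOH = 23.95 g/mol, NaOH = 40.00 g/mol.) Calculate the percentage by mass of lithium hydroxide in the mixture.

18.30 %

n(HCl) = 0.01504 × 0.3747 = 5.635 × 10^-3 mol
Let x = n(LiOH), y = n(NaOH).
Titrant: 1x + 1y = 5.635 × 10^-3;  mass: 23.95x + 40.00y = 0.2008
Solving, x = 1.534 × 10^-3 mol, y = 4.102 × 10^-3 mol
mass of LiOH = 1.534 × 10^-3 × 23.95 = 0.03674 g
% LiOH = 0.03674 / 0.2008 × 100 = 18.30 %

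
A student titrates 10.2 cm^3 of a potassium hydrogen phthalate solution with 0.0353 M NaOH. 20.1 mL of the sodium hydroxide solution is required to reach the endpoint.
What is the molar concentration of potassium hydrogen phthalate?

0.0696 M

KHC8H4O4 + NaOH → KNaC8H4O4 + H2O
n(NaOH) = 0.0201 L × 0.0353 mol/L = 7.10 × 10^-4 mol
n(KHC8H4O4) = 7.10 × 10^-4 mol (1:1 mole ratio)
[KHC8H4O4] = 7.10 × 10^-4 mol / 0.0102 L = 0.0696 mol/L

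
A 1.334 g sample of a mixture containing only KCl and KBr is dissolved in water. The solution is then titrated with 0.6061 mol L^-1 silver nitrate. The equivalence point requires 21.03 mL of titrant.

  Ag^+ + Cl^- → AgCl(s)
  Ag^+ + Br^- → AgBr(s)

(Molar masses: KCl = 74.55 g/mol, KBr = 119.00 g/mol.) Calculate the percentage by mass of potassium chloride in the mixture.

22.98 %

n(AgNO3) = 0.02103 × 0.6061 = 0.01275 mol
Let x = n(KCl), y = n(KBr).
Titrant: 1x + 1y = 0.01275;  mass: 74.55x + 119.00y = 1.334
Solving, x = 4.113 × 10^-3 mol, y = 8.634 × 10^-3 mol
mass of KCl = 4.113 × 10^-3 × 74.55 = 0.3066 g
% KCl = 0.3066 / 1.334 × 100 = 22.98 %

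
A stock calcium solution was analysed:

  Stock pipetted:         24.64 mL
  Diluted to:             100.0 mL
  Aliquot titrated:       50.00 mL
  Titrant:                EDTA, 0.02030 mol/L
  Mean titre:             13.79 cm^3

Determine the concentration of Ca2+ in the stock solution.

Ca^2+ + EDTA^4- → [Ca(EDTA)]^2-
n(EDTA) = 0.01379 × 0.02030 = 2.799 × 10^-4 mol
n(Ca2+) in the aliquot = 2.799 × 10^-4 mol (1:1 ratio)
[Ca2+]_dilute = 2.799 × 10^-4 / 0.05000 = 0.005599 mol/L
Dilution factor = 100.0 / 24.64 = 4.058
[Ca2+]_stock = 0.005599 × 4.058 = 0.02272 mol/L

0.02272 mol/L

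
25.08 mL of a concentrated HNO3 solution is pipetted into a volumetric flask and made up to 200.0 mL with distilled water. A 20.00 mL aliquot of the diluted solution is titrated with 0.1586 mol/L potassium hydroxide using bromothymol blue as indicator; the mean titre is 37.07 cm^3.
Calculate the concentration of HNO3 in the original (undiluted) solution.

HNO3 + KOH → KNO3 + H2O
n(KOH) = 0.03707 × 0.1586 = 5.879 × 10^-3 mol
n(HNO3) in the aliquot = 5.879 × 10^-3 mol (1:1 ratio)
[HNO3]_dilute = 5.879 × 10^-3 / 0.02000 = 0.2940 mol/L
Dilution factor = 200.0 / 25.08 = 7.974
[HNO3]_stock = 0.2940 × 7.974 = 2.344 mol/L

2.344 mol/L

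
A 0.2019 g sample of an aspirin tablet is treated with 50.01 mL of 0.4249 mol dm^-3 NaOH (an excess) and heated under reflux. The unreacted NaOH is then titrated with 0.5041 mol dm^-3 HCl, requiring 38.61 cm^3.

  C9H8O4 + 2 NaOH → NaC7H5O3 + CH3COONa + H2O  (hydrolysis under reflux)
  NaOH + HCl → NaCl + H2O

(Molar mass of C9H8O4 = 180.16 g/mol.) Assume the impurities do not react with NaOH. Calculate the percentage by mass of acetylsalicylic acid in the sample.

n(NaOH) added = 0.05001 × 0.4249 = 0.02125 mol
n(HCl) used in back-titration = 0.03861 × 0.5041 = 0.01946 mol
n(NaOH) left over = 0.01946 mol (1:1 ratio)
n(NaOH) consumed by analyte = 0.02125 − 0.01946 = 1.786 × 10^-3 mol
From the 1:2 ratio, n(C9H8O4) = 1/2 × 1.786 × 10^-3 = 8.930 × 10^-4 mol
mass of C9H8O4 = 8.930 × 10^-4 × 180.16 = 0.1609 g
% C9H8O4 = 0.1609 / 0.2019 × 100 = 79.68 %

79.68 %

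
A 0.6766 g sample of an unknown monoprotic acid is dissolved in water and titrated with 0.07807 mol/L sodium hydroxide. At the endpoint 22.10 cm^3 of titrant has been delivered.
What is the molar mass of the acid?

n(NaOH) = 0.02210 L × 0.07807 mol/L = 1.725 × 10^-3 mol
n(HA) = 1.725 × 10^-3 mol (1:1 ratio)
M = m / n = 0.6766 g / 1.725 × 10^-3 mol = 392.2 g/mol

392.2 g/mol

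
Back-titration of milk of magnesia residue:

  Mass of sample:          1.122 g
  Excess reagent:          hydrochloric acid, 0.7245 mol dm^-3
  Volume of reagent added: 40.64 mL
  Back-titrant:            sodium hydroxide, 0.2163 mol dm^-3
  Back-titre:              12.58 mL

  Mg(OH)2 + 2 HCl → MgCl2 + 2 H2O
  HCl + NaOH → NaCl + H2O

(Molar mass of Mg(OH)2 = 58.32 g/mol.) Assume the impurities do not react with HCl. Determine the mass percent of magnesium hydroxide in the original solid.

n(HCl) added = 0.04064 × 0.7245 = 0.02944 mol
n(NaOH) used in back-titration = 0.01258 × 0.2163 = 2.721 × 10^-3 mol
n(HCl) left over = 2.721 × 10^-3 mol (1:1 ratio)
n(HCl) consumed by analyte = 0.02944 − 2.721 × 10^-3 = 0.02672 mol
From the 1:2 ratio, n(Mg(OH)2) = 1/2 × 0.02672 = 0.01336 mol
mass of Mg(OH)2 = 0.01336 × 58.32 = 0.7792 g
% Mg(OH)2 = 0.7792 / 1.122 × 100 = 69.45 %

69.45 %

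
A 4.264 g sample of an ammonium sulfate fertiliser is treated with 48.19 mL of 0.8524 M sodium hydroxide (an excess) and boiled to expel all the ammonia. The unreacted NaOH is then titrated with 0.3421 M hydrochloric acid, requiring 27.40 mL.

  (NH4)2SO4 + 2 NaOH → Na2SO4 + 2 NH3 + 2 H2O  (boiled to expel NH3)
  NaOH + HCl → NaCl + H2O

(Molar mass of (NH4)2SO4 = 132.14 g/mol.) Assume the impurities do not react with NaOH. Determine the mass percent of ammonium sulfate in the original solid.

49.12 %

n(NaOH) added = 0.04819 × 0.8524 = 0.04108 mol
n(HCl) used in back-titration = 0.02740 × 0.3421 = 9.374 × 10^-3 mol
n(NaOH) left over = 9.374 × 10^-3 mol (1:1 ratio)
n(NaOH) consumed by analyte = 0.04108 − 9.374 × 10^-3 = 0.03170 mol
From the 1:2 ratio, n((NH4)2SO4) = 1/2 × 0.03170 = 0.01585 mol
mass of (NH4)2SO4 = 0.01585 × 132.14 = 2.095 g
% (NH4)2SO4 = 2.095 / 4.264 × 100 = 49.12 %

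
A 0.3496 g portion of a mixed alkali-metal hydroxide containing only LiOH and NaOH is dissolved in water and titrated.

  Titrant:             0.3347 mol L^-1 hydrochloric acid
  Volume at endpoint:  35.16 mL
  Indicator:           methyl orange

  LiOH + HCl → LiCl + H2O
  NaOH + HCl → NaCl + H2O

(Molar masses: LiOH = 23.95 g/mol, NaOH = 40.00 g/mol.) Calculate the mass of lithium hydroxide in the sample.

n(HCl) = 0.03516 × 0.3347 = 0.01177 mol
Let x = n(LiOH), y = n(NaOH).
Titrant: 1x + 1y = 0.01177;  mass: 23.95x + 40.00y = 0.3496
Solving, x = 7.547 × 10^-3 mol, y = 4.222 × 10^-3 mol
mass of LiOH = 7.547 × 10^-3 × 23.95 = 0.1807 g

0.1807 g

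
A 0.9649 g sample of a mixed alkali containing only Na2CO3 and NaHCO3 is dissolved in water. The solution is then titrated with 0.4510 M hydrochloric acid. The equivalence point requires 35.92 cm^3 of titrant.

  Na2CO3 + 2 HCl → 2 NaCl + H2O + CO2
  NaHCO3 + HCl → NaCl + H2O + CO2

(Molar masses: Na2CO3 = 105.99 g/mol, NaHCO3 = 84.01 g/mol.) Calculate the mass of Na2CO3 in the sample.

n(HCl) = 0.03592 × 0.4510 = 0.01620 mol
Let x = n(Na2CO3), y = n(NaHCO3).
Titrant: 2x + 1y = 0.01620;  mass: 105.99x + 84.01y = 0.9649
Solving, x = 6.385 × 10^-3 mol, y = 3.430 × 10^-3 mol
mass of Na2CO3 = 6.385 × 10^-3 × 105.99 = 0.6767 g

0.6767 g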